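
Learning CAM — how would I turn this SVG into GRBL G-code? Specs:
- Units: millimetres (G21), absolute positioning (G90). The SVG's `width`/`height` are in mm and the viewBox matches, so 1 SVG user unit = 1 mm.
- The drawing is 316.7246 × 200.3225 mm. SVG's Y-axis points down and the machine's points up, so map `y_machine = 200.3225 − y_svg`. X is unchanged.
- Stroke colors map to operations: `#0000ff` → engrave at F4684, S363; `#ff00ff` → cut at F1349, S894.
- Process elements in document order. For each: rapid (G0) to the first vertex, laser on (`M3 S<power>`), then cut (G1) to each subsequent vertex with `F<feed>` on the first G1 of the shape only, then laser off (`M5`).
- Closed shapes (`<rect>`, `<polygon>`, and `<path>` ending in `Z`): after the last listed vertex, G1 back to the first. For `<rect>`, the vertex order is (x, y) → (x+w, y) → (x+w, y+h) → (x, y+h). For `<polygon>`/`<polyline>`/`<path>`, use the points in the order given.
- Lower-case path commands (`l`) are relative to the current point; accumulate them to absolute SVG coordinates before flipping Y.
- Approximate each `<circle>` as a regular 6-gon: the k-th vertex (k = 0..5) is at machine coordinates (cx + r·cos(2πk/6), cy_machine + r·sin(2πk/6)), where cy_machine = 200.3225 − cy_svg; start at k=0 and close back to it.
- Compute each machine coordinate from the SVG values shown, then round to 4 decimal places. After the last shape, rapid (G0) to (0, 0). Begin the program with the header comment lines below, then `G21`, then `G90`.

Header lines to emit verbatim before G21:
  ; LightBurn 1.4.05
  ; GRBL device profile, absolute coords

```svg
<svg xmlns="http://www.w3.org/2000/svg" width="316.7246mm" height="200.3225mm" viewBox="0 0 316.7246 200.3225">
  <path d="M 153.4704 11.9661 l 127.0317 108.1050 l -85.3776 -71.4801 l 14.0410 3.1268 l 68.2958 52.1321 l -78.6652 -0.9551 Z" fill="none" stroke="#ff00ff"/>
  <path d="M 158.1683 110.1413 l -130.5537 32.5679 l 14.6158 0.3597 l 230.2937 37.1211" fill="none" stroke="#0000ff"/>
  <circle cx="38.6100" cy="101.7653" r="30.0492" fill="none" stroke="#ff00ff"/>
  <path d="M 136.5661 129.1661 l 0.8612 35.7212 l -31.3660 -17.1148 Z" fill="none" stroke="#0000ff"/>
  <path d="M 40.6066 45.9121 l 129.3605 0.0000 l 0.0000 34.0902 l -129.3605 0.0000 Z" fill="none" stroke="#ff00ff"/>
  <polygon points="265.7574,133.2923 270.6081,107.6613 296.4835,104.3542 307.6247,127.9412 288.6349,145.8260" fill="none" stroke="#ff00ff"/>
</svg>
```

; LightBurn 1.4.05
; GRBL device profile, absolute coords
G21
G90
G0 X153.4704 Y188.3564
M3 S894
G1 X280.5021 Y80.2514 F1349
G1 X195.1245 Y151.7315
G1 X209.1655 Y148.6047
G1 X277.4613 Y96.4726
G1 X198.7961 Y97.4277
G1 X153.4704 Y188.3564
M5
G0 X158.1683 Y90.1812
M3 S363
G1 X27.6146 Y57.6133 F4684
G1 X42.2304 Y57.2536
G1 X272.5241 Y20.1325
M5
G0 X68.6592 Y98.5572
M3 S894
G1 X53.6346 Y124.5806 F1349
G1 X23.5854 Y124.5806
G1 X8.5608 Y98.5572
G1 X23.5854 Y72.5338
G1 X53.6346 Y72.5338
G1 X68.6592 Y98.5572
M5
G0 X136.5661 Y71.1564
M3 S363
G1 X137.4273 Y35.4352 F4684
G1 X106.0613 Y52.5500
G1 X136.5661 Y71.1564
M5
G0 X40.6066 Y154.4104
M3 S894
G1 X169.9671 Y154.4104 F1349
G1 X169.9671 Y120.3202
G1 X40.6066 Y120.3202
G1 X40.6066 Y154.4104
M5
G0 X265.7574 Y67.0302
M3 S894
G1 X270.6081 Y92.6612 F1349
G1 X296.4835 Y95.9683
G1 X307.6247 Y72.3813
G1 X288.6349 Y54.4965
G1 X265.7574 Y67.0302
M5
G0 X0.0000 Y0.0000

viewBox `0 0 316.7246 200.3225` with mm width/height → 1 unit = 1 mm. Flip: y_m = 200.3225 − y_svg.

**Shape 1** — `<path>` closed polygon, stroke `#ff00ff` → cut (S894, F1349). Machine vertices: (153.4704,188.3564) → (280.5021,80.2514) → (195.1245,151.7315) → (209.1655,148.6047) → (277.4613,96.4726) → (198.7961,97.4277) → (153.4704,188.3564). Closed: final G1 returns to the first vertex.

**Shape 2** — `<path>` open polyline, stroke `#0000ff` → engrave (S363, F4684). Machine vertices: (158.1683,90.1812) → (27.6146,57.6133) → (42.2304,57.2536) → (272.5241,20.1325). Open path.

**Shape 3** — `<circle>` circle, stroke `#ff00ff` → cut (S894, F1349). Machine vertices: (68.6592,98.5572) → (53.6346,124.5806) → (23.5854,124.5806) → (8.5608,98.5572) → (23.5854,72.5338) → (53.6346,72.5338) → (68.6592,98.5572). Closed: final G1 returns to the first vertex.

**Shape 4** — `<path>` regular polygon, stroke `#0000ff` → engrave (S363, F4684). Machine vertices: (136.5661,71.1564) → (137.4273,35.4352) → (106.0613,52.5500) → (136.5661,71.1564). Closed: final G1 returns to the first vertex.

**Shape 5** — `<path>` rectangle, stroke `#ff00ff` → cut (S894, F1349). Machine vertices: (40.6066,154.4104) → (169.9671,154.4104) → (169.9671,120.3202) → (40.6066,120.3202) → (40.6066,154.4104). Closed: final G1 returns to the first vertex.

**Shape 6** — `<polygon>` regular polygon, stroke `#ff00ff` → cut (S894, F1349). Machine vertices: (265.7574,67.0302) → (270.6081,92.6612) → (296.4835,95.9683) → (307.6247,72.3813) → (288.6349,54.4965) → (265.7574,67.0302). Closed: final G1 returns to the first vertex.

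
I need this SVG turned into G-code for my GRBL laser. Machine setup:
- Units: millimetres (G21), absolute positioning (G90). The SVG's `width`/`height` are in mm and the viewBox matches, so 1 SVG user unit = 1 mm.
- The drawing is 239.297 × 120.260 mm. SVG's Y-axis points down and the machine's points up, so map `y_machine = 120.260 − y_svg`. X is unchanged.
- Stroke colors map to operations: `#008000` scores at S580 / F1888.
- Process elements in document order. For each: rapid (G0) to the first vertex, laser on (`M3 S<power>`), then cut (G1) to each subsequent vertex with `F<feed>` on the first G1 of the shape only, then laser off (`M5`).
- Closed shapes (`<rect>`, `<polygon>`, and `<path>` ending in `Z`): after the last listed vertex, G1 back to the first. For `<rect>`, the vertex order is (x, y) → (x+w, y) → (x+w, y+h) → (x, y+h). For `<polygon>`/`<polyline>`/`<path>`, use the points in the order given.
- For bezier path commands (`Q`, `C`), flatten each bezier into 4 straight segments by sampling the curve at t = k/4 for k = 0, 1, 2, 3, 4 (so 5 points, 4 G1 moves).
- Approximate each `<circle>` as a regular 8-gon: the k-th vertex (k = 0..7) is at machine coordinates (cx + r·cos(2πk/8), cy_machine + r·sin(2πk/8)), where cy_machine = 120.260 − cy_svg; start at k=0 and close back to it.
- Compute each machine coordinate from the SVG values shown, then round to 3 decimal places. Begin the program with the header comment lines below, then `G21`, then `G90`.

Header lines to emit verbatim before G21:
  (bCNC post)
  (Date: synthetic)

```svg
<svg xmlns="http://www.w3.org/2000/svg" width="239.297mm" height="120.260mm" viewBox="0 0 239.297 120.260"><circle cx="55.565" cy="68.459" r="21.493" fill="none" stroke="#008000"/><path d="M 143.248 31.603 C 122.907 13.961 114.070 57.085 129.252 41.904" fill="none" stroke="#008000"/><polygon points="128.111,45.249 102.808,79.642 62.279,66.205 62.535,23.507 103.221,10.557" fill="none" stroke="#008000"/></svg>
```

viewBox `0 0 239.297 120.260` with mm width/height → 1 unit = 1 mm. Flip: y_m = 120.260 − y_svg.

**Shape 1** — `<circle>` circle, stroke `#008000` → score (S580, F1888). Machine vertices: (77.058,51.801) → (70.763,66.999) → (55.565,73.294) → (40.367,66.999) → (34.072,51.801) → (40.367,36.603) → (55.565,30.308) → (70.763,36.603) → (77.058,51.801). Closed: final G1 returns to the first vertex.

**Shape 2** — `<path>` cubic bezier, stroke `#008000` → score (S580, F1888). Control points (SVG): P0=(143.248,31.603), P1=(122.907,13.961), P2=(114.070,57.085), P3=(129.252,41.904); sampled at t=k/4. Machine vertices: (143.248,88.657) → (130.345,92.355) → (122.929,84.429) → (122.174,76.042) → (129.252,78.356). Open path.

**Shape 3** — `<polygon>` regular polygon, stroke `#008000` → score (S580, F1888). Machine vertices: (128.111,75.011) → (102.808,40.618) → (62.279,54.055) → (62.535,96.753) → (103.221,109.703) → (128.111,75.011). Closed: final G1 returns to the first vertex.

(bCNC post)
(Date: synthetic)
G21
G90
G0 X77.058 Y51.801
M3 S580
G1 X70.763 Y66.999 F1888
G1 X55.565 Y73.294
G1 X40.367 Y66.999
G1 X34.072 Y51.801
G1 X40.367 Y36.603
G1 X55.565 Y30.308
G1 X70.763 Y36.603
G1 X77.058 Y51.801
M5
G0 X143.248 Y88.657
M3 S580
G1 X130.345 Y92.355 F1888
G1 X122.929 Y84.429
G1 X122.174 Y76.042
G1 X129.252 Y78.356
M5
G0 X128.111 Y75.011
M3 S580
G1 X102.808 Y40.618 F1888
G1 X62.279 Y54.055
G1 X62.535 Y96.753
G1 X103.221 Y109.703
G1 X128.111 Y75.011
M5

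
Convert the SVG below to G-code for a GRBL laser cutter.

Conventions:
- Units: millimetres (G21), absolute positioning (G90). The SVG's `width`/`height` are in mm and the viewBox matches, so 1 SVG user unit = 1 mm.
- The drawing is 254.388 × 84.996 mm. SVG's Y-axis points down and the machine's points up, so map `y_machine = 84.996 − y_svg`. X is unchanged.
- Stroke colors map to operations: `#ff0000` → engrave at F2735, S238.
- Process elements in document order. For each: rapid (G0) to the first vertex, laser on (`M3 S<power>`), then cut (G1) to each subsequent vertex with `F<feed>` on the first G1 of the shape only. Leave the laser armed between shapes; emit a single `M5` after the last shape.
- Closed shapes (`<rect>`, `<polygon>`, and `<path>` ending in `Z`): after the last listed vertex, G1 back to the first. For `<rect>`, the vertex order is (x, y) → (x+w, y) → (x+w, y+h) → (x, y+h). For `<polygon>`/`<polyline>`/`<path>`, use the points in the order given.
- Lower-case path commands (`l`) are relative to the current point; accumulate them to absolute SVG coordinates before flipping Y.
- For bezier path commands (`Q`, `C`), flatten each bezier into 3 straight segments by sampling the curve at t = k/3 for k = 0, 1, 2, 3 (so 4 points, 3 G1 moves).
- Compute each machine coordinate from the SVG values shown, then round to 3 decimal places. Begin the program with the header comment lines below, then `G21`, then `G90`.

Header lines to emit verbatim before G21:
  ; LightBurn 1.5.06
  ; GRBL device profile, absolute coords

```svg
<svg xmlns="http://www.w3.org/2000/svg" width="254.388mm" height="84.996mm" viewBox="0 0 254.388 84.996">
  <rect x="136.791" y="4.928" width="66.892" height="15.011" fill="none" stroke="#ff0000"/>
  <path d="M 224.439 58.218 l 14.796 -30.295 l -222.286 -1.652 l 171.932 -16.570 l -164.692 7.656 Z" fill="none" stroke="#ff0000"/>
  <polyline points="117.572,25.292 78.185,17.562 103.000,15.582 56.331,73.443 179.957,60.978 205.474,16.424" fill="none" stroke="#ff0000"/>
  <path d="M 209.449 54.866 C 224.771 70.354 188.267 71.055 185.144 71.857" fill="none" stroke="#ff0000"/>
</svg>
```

Since the viewBox matches the mm dimensions, user units are millimetres directly. The only transform is the Y-flip y_m = 84.996 − y_svg.

Shape 1 is a rectangle drawn with `<rect>`. Its stroke #ff0000 means engrave at S238, F2735. After flipping Y the toolpath is (136.791,80.068) → (203.683,80.068) → (203.683,65.057) → (136.791,65.057) → (136.791,80.068), returning to the start.

Shape 2 is a closed polygon drawn with `<path>`. Its stroke #ff0000 means engrave at S238, F2735. After flipping Y the toolpath is (224.439,26.778) → (239.235,57.073) → (16.949,58.725) → (188.881,75.295) → (24.189,67.639) → (224.439,26.778), returning to the start.

Shape 3 is a open polyline drawn with `<polyline>`. Its stroke #ff0000 means engrave at S238, F2735. After flipping Y the toolpath is (117.572,59.704) → (78.185,67.434) → (103.000,69.414) → (56.331,11.553) → (179.957,24.018) → (205.474,68.572).

Shape 4 is a cubic bezier drawn with `<path>`. Its stroke #ff0000 means engrave at S238, F2735. After flipping Y the toolpath is (209.449,30.130) → (210.651,19.020) → (196.238,14.459) → (185.144,13.139).

; LightBurn 1.5.06
; GRBL device profile, absolute coords
G21
G90
G0 X136.791 Y80.068
M3 S238
G1 X203.683 Y80.068 F2735
G1 X203.683 Y65.057
G1 X136.791 Y65.057
G1 X136.791 Y80.068
G0 X224.439 Y26.778
M3 S238
G1 X239.235 Y57.073 F2735
G1 X16.949 Y58.725
G1 X188.881 Y75.295
G1 X24.189 Y67.639
G1 X224.439 Y26.778
G0 X117.572 Y59.704
M3 S238
G1 X78.185 Y67.434 F2735
G1 X103.000 Y69.414
G1 X56.331 Y11.553
G1 X179.957 Y24.018
G1 X205.474 Y68.572
G0 X209.449 Y30.130
M3 S238
G1 X210.651 Y19.020 F2735
G1 X196.238 Y14.459
G1 X185.144 Y13.139
M5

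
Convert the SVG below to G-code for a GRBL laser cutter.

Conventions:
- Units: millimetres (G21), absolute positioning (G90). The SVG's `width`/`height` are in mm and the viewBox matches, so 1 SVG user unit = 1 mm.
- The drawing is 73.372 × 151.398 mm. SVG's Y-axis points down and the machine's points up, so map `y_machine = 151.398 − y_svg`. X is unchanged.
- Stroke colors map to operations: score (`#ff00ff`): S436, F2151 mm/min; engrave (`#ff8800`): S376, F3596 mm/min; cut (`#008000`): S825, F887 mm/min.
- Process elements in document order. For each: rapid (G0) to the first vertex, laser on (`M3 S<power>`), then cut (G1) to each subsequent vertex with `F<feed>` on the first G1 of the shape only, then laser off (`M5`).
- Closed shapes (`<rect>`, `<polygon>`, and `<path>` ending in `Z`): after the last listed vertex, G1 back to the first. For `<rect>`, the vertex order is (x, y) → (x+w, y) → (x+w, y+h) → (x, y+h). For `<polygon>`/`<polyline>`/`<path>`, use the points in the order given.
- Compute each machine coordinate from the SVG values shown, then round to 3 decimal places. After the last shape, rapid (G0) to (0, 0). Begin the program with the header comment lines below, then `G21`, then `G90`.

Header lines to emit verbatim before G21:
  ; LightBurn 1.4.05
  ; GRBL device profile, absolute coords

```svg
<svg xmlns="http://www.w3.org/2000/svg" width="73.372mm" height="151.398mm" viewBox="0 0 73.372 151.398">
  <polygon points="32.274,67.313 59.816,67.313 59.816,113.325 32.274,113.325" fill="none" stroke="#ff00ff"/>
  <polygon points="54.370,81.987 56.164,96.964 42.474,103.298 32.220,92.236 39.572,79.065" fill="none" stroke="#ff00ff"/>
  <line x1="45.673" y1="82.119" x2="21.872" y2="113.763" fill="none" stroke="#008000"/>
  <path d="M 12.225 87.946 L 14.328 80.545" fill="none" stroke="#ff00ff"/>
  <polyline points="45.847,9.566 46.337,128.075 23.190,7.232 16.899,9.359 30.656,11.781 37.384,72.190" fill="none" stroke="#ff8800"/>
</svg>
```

1 u = 1 mm; y_m = 151.398 − y.

[1] `<polygon>` rectangle, #ff00ff→score S436 F2151: (32.274,84.085) → (59.816,84.085) → (59.816,38.073) → (32.274,38.073) → (32.274,84.085) (closed)

[2] `<polygon>` regular polygon, #ff00ff→score S436 F2151: (54.370,69.411) → (56.164,54.434) → (42.474,48.100) → (32.220,59.162) → (39.572,72.333) → (54.370,69.411) (closed)

[3] `<line>` line segment, #008000→cut S825 F887: (45.673,69.279) → (21.872,37.635)

[4] `<path>` line segment, #ff00ff→score S436 F2151: (12.225,63.452) → (14.328,70.853)

[5] `<polyline>` open polyline, #ff8800→engrave S376 F3596: (45.847,141.832) → (46.337,23.323) → (23.190,144.166) → (16.899,142.039) → (30.656,139.617) → (37.384,79.208)

; LightBurn 1.4.05
; GRBL device profile, absolute coords
G21
G90
G0 X32.274 Y84.085
M3 S436
G1 X59.816 Y84.085 F2151
G1 X59.816 Y38.073
G1 X32.274 Y38.073
G1 X32.274 Y84.085
M5
G0 X54.370 Y69.411
M3 S436
G1 X56.164 Y54.434 F2151
G1 X42.474 Y48.100
G1 X32.220 Y59.162
G1 X39.572 Y72.333
G1 X54.370 Y69.411
M5
G0 X45.673 Y69.279
M3 S825
G1 X21.872 Y37.635 F887
M5
G0 X12.225 Y63.452
M3 S436
G1 X14.328 Y70.853 F2151
M5
G0 X45.847 Y141.832
M3 S376
G1 X46.337 Y23.323 F3596
G1 X23.190 Y144.166
G1 X16.899 Y142.039
G1 X30.656 Y139.617
G1 X37.384 Y79.208
M5
G0 X0.000 Y0.000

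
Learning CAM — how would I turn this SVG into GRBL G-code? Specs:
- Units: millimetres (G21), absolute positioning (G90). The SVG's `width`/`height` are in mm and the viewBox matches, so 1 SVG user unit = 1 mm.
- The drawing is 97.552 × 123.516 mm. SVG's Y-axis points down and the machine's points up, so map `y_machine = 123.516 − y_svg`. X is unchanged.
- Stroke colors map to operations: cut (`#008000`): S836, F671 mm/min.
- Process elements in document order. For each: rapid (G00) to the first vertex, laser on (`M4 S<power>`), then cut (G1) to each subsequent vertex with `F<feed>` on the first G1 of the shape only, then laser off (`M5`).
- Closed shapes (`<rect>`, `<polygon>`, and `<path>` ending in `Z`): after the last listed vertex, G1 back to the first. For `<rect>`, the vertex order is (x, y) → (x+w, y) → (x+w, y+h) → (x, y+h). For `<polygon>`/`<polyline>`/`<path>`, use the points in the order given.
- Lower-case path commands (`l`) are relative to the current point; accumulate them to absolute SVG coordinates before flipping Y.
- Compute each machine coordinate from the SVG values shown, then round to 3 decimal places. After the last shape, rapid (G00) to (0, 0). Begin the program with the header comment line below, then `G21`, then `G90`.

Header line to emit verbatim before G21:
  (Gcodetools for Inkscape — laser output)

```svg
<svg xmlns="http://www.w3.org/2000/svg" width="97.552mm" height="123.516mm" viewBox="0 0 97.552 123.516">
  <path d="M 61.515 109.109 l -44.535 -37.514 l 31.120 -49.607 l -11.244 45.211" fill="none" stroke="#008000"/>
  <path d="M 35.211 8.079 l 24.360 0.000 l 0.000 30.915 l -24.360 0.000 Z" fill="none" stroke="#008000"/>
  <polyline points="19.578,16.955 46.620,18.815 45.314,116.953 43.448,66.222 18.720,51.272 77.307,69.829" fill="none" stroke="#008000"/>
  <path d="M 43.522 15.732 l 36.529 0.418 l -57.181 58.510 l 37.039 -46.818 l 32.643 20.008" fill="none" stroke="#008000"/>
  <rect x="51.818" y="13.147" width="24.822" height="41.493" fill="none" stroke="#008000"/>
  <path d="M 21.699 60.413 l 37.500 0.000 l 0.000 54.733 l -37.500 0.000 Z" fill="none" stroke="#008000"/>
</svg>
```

viewBox `0 0 97.552 123.516` with mm width/height → 1 unit = 1 mm. Flip: y_m = 123.516 − y_svg.

**Shape 1** — `<path>` open polyline, stroke `#008000` → cut (S836, F671). Machine vertices: (61.515,14.407) → (16.980,51.921) → (48.100,101.528) → (36.856,56.317). Open path.

**Shape 2** — `<path>` rectangle, stroke `#008000` → cut (S836, F671). Machine vertices: (35.211,115.437) → (59.571,115.437) → (59.571,84.522) → (35.211,84.522) → (35.211,115.437). Closed: final G1 returns to the first vertex.

**Shape 3** — `<polyline>` open polyline, stroke `#008000` → cut (S836, F671). Machine vertices: (19.578,106.561) → (46.620,104.701) → (45.314,6.563) → (43.448,57.294) → (18.720,72.244) → (77.307,53.687). Open path.

**Shape 4** — `<path>` open polyline, stroke `#008000` → cut (S836, F671). Machine vertices: (43.522,107.784) → (80.051,107.366) → (22.870,48.856) → (59.909,95.674) → (92.552,75.666). Open path.

**Shape 5** — `<rect>` rectangle, stroke `#008000` → cut (S836, F671). Machine vertices: (51.818,110.369) → (76.640,110.369) → (76.640,68.876) → (51.818,68.876) → (51.818,110.369). Closed: final G1 returns to the first vertex.

**Shape 6** — `<path>` rectangle, stroke `#008000` → cut (S836, F671). Machine vertices: (21.699,63.103) → (59.199,63.103) → (59.199,8.370) → (21.699,8.370) → (21.699,63.103). Closed: final G1 returns to the first vertex.

(Gcodetools for Inkscape — laser output)
G21
G90
G00 X61.515 Y14.407
M4 S836
G1 X16.980 Y51.921 F671
G1 X48.100 Y101.528
G1 X36.856 Y56.317
M5
G00 X35.211 Y115.437
M4 S836
G1 X59.571 Y115.437 F671
G1 X59.571 Y84.522
G1 X35.211 Y84.522
G1 X35.211 Y115.437
M5
G00 X19.578 Y106.561
M4 S836
G1 X46.620 Y104.701 F671
G1 X45.314 Y6.563
G1 X43.448 Y57.294
G1 X18.720 Y72.244
G1 X77.307 Y53.687
M5
G00 X43.522 Y107.784
M4 S836
G1 X80.051 Y107.366 F671
G1 X22.870 Y48.856
G1 X59.909 Y95.674
G1 X92.552 Y75.666
M5
G00 X51.818 Y110.369
M4 S836
G1 X76.640 Y110.369 F671
G1 X76.640 Y68.876
G1 X51.818 Y68.876
G1 X51.818 Y110.369
M5
G00 X21.699 Y63.103
M4 S836
G1 X59.199 Y63.103 F671
G1 X59.199 Y8.370
G1 X21.699 Y8.370
G1 X21.699 Y63.103
M5
G00 X0.000 Y0.000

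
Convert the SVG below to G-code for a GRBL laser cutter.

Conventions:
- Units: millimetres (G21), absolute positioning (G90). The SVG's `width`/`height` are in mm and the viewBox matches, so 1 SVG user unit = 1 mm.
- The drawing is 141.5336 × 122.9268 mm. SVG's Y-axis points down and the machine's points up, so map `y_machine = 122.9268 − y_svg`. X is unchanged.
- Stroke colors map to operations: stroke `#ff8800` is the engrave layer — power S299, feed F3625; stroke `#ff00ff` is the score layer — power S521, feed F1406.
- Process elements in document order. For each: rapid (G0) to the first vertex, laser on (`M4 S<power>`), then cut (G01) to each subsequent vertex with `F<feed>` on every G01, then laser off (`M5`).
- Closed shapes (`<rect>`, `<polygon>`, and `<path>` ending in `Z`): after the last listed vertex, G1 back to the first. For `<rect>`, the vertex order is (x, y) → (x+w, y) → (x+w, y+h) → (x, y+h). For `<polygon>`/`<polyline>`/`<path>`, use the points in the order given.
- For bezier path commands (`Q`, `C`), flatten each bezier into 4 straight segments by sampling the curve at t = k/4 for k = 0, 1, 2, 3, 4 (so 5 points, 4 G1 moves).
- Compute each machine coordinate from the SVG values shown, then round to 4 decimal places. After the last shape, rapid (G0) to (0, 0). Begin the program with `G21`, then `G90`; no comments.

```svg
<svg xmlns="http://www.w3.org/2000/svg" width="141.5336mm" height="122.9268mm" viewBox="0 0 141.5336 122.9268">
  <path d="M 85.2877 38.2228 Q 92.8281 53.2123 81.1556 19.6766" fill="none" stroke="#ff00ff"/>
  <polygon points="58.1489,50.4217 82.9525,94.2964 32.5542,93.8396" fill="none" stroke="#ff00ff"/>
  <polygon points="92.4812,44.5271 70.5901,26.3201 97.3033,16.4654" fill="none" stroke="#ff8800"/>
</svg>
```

viewBox `0 0 141.5336 122.9268` with mm width/height → 1 unit = 1 mm. Flip: y_m = 122.9268 − y_svg.

**Shape 1** — `<path>` quadratic bezier, stroke `#ff00ff` → score (S521, F1406). Control points (SVG): P0=(85.2877,38.2228), P1=(92.8281,53.2123), P2=(81.1556,19.6766); sampled at t=k/4. Machine vertices: (85.2877,84.7040) → (87.8571,80.2421) → (88.0249,81.8458) → (85.7910,89.5152) → (81.1556,103.2502). Open path.

**Shape 2** — `<polygon>` regular polygon, stroke `#ff00ff` → score (S521, F1406). Machine vertices: (58.1489,72.5051) → (82.9525,28.6304) → (32.5542,29.0872) → (58.1489,72.5051). Closed: final G1 returns to the first vertex.

**Shape 3** — `<polygon>` regular polygon, stroke `#ff8800` → engrave (S299, F3625). Machine vertices: (92.4812,78.3997) → (70.5901,96.6067) → (97.3033,106.4614) → (92.4812,78.3997). Closed: final G1 returns to the first vertex.

G21
G90
G0 X85.2877 Y84.7040
M4 S521
G01 X87.8571 Y80.2421 F1406
G01 X88.0249 Y81.8458 F1406
G01 X85.7910 Y89.5152 F1406
G01 X81.1556 Y103.2502 F1406
M5
G0 X58.1489 Y72.5051
M4 S521
G01 X82.9525 Y28.6304 F1406
G01 X32.5542 Y29.0872 F1406
G01 X58.1489 Y72.5051 F1406
M5
G0 X92.4812 Y78.3997
M4 S299
G01 X70.5901 Y96.6067 F3625
G01 X97.3033 Y106.4614 F3625
G01 X92.4812 Y78.3997 F3625
M5
G0 X0.0000 Y0.0000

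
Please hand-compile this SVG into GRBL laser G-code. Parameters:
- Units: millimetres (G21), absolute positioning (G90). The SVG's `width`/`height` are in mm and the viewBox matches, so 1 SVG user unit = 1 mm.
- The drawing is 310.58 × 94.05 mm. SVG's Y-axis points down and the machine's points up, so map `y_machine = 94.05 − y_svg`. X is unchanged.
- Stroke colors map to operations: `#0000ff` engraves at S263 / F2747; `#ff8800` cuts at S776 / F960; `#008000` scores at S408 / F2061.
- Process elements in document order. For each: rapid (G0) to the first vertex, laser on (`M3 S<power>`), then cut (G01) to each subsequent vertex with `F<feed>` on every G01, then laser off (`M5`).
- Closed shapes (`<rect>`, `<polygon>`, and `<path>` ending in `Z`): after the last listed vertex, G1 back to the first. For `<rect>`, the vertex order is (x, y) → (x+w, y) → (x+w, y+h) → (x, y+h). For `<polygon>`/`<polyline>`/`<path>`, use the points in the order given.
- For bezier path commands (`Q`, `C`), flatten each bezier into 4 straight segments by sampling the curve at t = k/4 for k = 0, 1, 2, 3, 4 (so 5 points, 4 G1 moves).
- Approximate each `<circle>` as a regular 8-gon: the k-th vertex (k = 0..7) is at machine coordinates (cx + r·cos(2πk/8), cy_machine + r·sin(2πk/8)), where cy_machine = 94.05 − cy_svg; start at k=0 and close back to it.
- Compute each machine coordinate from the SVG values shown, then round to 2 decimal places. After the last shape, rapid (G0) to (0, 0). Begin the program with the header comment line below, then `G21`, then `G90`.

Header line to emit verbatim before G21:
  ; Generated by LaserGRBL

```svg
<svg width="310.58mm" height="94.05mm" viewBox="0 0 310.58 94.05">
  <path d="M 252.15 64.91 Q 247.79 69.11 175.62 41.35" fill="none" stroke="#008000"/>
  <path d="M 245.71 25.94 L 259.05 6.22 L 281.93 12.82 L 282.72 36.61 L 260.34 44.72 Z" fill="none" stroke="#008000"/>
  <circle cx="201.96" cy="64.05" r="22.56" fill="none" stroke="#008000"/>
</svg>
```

; Generated by LaserGRBL
G21
G90
G0 X252.15 Y29.14
M3 S408
G01 X245.73 Y29.04 F2061
G01 X230.84 Y32.93 F2061
G01 X207.47 Y40.82 F2061
G01 X175.62 Y52.70 F2061
M5
G0 X245.71 Y68.11
M3 S408
G01 X259.05 Y87.83 F2061
G01 X281.93 Y81.23 F2061
G01 X282.72 Y57.44 F2061
G01 X260.34 Y49.33 F2061
G01 X245.71 Y68.11 F2061
M5
G0 X224.52 Y30.00
M3 S408
G01 X217.91 Y45.95 F2061
G01 X201.96 Y52.56 F2061
G01 X186.01 Y45.95 F2061
G01 X179.40 Y30.00 F2061
G01 X186.01 Y14.05 F2061
G01 X201.96 Y7.44 F2061
G01 X217.91 Y14.05 F2061
G01 X224.52 Y30.00 F2061
M5
G0 X0.00 Y0.00

viewBox `0 0 310.58 94.05` with mm width/height → 1 unit = 1 mm. Flip: y_m = 94.05 − y_svg.

**Shape 1** — `<path>` quadratic bezier, stroke `#008000` → score (S408, F2061). Control points (SVG): P0=(252.15,64.91), P1=(247.79,69.11), P2=(175.62,41.35); sampled at t=k/4. Machine vertices: (252.15,29.14) → (245.73,29.04) → (230.84,32.93) → (207.47,40.82) → (175.62,52.70). Open path.

**Shape 2** — `<path>` regular polygon, stroke `#008000` → score (S408, F2061). Machine vertices: (245.71,68.11) → (259.05,87.83) → (281.93,81.23) → (282.72,57.44) → (260.34,49.33) → (245.71,68.11). Closed: final G1 returns to the first vertex.

**Shape 3** — `<circle>` circle, stroke `#008000` → score (S408, F2061). Machine vertices: (224.52,30.00) → (217.91,45.95) → (201.96,52.56) → (186.01,45.95) → (179.40,30.00) → (186.01,14.05) → (201.96,7.44) → (217.91,14.05) → (224.52,30.00). Closed: final G1 returns to the first vertex.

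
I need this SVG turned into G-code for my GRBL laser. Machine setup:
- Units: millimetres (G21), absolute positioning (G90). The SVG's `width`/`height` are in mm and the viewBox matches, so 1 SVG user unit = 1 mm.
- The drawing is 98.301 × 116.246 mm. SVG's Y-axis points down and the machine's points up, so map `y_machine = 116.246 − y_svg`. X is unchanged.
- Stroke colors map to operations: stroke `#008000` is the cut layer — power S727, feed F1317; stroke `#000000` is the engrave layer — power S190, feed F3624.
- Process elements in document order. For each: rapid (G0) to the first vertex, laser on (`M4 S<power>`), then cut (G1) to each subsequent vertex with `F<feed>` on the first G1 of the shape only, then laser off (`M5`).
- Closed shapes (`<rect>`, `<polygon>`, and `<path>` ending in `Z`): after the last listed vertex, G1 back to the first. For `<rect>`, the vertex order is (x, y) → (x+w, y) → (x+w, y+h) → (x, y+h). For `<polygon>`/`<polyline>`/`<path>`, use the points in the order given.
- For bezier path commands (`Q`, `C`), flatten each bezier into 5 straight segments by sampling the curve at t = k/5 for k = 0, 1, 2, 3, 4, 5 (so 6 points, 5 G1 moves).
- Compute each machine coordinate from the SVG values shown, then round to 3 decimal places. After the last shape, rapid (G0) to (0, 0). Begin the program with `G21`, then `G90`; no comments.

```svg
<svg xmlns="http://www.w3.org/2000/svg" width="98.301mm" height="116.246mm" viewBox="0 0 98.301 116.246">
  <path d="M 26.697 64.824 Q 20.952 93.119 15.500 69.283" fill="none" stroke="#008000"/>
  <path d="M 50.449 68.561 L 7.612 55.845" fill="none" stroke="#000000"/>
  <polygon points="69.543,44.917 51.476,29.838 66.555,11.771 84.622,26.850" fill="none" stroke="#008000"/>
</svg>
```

G21
G90
G0 X26.697 Y51.422
M4 S727
G1 X24.411 Y42.189 F1317
G1 X22.148 Y37.127
G1 X19.908 Y36.235
G1 X17.693 Y39.514
G1 X15.500 Y46.963
M5
G0 X50.449 Y47.685
M4 S190
G1 X7.612 Y60.401 F3624
M5
G0 X69.543 Y71.329
M4 S727
G1 X51.476 Y86.408 F1317
G1 X66.555 Y104.475
G1 X84.622 Y89.396
G1 X69.543 Y71.329
M5
G0 X0.000 Y0.000

1 u = 1 mm; y_m = 116.246 − y.

[1] `<path>` quadratic bezier, #008000→cut S727 F1317: (26.697,51.422) → (24.411,42.189) → (22.148,37.127) → (19.908,36.235) → (17.693,39.514) → (15.500,46.963)

[2] `<path>` line segment, #000000→engrave S190 F3624: (50.449,47.685) → (7.612,60.401)

[3] `<polygon>` regular polygon, #008000→cut S727 F1317: (69.543,71.329) → (51.476,86.408) → (66.555,104.475) → (84.622,89.396) → (69.543,71.329) (closed)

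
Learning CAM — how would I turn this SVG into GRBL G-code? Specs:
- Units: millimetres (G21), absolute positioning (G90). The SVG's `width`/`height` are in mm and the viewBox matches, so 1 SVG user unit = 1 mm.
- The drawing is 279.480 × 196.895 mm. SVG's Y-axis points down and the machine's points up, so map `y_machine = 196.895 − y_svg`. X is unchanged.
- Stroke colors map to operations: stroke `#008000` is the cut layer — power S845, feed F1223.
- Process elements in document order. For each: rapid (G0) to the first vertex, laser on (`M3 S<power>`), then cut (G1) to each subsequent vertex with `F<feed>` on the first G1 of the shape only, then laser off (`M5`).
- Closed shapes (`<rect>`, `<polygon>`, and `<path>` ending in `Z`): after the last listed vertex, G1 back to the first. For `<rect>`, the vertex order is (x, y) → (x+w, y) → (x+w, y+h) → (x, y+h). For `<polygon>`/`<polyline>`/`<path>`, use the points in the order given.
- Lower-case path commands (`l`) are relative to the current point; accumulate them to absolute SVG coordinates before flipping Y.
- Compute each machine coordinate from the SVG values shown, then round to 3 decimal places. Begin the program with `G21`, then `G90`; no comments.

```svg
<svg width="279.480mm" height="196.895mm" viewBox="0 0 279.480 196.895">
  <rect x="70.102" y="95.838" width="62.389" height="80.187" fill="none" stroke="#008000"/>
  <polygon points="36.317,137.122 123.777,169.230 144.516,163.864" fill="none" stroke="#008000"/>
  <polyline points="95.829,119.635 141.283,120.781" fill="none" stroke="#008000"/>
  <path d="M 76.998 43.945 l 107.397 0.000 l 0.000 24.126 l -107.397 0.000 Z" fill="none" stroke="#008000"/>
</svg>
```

Since the viewBox matches the mm dimensions, user units are millimetres directly. The only transform is the Y-flip y_m = 196.895 − y_svg.

Shape 1 is a rectangle drawn with `<rect>`. Its stroke #008000 means cut at S845, F1223. After flipping Y the toolpath is (70.102,101.057) → (132.491,101.057) → (132.491,20.870) → (70.102,20.870) → (70.102,101.057), returning to the start.

Shape 2 is a closed polygon drawn with `<polygon>`. Its stroke #008000 means cut at S845, F1223. After flipping Y the toolpath is (36.317,59.773) → (123.777,27.665) → (144.516,33.031) → (36.317,59.773), returning to the start.

Shape 3 is a line segment drawn with `<polyline>`. Its stroke #008000 means cut at S845, F1223. After flipping Y the toolpath is (95.829,77.260) → (141.283,76.114).

Shape 4 is a rectangle drawn with `<path>`. Its stroke #008000 means cut at S845, F1223. After flipping Y the toolpath is (76.998,152.950) → (184.395,152.950) → (184.395,128.824) → (76.998,128.824) → (76.998,152.950), returning to the start.

G21
G90
G0 X70.102 Y101.057
M3 S845
G1 X132.491 Y101.057 F1223
G1 X132.491 Y20.870
G1 X70.102 Y20.870
G1 X70.102 Y101.057
M5
G0 X36.317 Y59.773
M3 S845
G1 X123.777 Y27.665 F1223
G1 X144.516 Y33.031
G1 X36.317 Y59.773
M5
G0 X95.829 Y77.260
M3 S845
G1 X141.283 Y76.114 F1223
M5
G0 X76.998 Y152.950
M3 S845
G1 X184.395 Y152.950 F1223
G1 X184.395 Y128.824
G1 X76.998 Y128.824
G1 X76.998 Y152.950
M5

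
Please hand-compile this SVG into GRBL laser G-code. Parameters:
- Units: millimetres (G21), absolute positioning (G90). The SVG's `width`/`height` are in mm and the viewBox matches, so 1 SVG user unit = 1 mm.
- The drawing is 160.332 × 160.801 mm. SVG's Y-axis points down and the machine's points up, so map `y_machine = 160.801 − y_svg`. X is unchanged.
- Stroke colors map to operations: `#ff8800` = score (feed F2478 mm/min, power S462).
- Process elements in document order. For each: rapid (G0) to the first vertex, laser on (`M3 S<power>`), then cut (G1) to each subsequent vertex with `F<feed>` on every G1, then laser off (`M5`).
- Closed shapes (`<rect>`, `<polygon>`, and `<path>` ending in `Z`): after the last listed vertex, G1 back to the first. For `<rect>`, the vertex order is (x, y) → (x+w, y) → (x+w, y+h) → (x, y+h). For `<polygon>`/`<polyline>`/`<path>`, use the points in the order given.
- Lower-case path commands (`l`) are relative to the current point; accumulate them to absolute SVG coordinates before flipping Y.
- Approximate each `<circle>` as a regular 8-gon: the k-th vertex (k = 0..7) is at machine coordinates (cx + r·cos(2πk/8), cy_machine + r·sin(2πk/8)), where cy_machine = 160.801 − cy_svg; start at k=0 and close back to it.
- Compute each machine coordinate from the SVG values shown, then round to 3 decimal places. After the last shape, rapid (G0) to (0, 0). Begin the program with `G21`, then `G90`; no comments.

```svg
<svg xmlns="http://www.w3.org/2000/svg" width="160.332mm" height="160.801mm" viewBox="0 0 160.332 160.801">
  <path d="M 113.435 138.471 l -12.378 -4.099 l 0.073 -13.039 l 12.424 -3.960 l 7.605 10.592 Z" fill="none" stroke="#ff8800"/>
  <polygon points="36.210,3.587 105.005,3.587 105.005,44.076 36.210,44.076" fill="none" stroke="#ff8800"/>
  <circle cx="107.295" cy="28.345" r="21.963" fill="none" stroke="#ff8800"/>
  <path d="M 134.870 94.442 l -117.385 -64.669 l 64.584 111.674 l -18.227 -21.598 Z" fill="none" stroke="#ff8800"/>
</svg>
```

G21
G90
G0 X113.435 Y22.330
M3 S462
G1 X101.057 Y26.429 F2478
G1 X101.130 Y39.468 F2478
G1 X113.554 Y43.428 F2478
G1 X121.159 Y32.836 F2478
G1 X113.435 Y22.330 F2478
M5
G0 X36.210 Y157.214
M3 S462
G1 X105.005 Y157.214 F2478
G1 X105.005 Y116.725 F2478
G1 X36.210 Y116.725 F2478
G1 X36.210 Y157.214 F2478
M5
G0 X129.258 Y132.456
M3 S462
G1 X122.825 Y147.986 F2478
G1 X107.295 Y154.419 F2478
G1 X91.765 Y147.986 F2478
G1 X85.332 Y132.456 F2478
G1 X91.765 Y116.926 F2478
G1 X107.295 Y110.493 F2478
G1 X122.825 Y116.926 F2478
G1 X129.258 Y132.456 F2478
M5
G0 X134.870 Y66.359
M3 S462
G1 X17.485 Y131.028 F2478
G1 X82.069 Y19.354 F2478
G1 X63.842 Y40.952 F2478
G1 X134.870 Y66.359 F2478
M5
G0 X0.000 Y0.000

1 u = 1 mm; y_m = 160.801 − y.

[1] `<path>` regular polygon, #ff8800→score S462 F2478: (113.435,22.330) → (101.057,26.429) → (101.130,39.468) → (113.554,43.428) → (121.159,32.836) → (113.435,22.330) (closed)

[2] `<polygon>` rectangle, #ff8800→score S462 F2478: (36.210,157.214) → (105.005,157.214) → (105.005,116.725) → (36.210,116.725) → (36.210,157.214) (closed)

[3] `<circle>` circle, #ff8800→score S462 F2478: (129.258,132.456) → (122.825,147.986) → (107.295,154.419) → (91.765,147.986) → (85.332,132.456) → (91.765,116.926) → (107.295,110.493) → (122.825,116.926) → (129.258,132.456) (closed)

[4] `<path>` closed polygon, #ff8800→score S462 F2478: (134.870,66.359) → (17.485,131.028) → (82.069,19.354) → (63.842,40.952) → (134.870,66.359) (closed)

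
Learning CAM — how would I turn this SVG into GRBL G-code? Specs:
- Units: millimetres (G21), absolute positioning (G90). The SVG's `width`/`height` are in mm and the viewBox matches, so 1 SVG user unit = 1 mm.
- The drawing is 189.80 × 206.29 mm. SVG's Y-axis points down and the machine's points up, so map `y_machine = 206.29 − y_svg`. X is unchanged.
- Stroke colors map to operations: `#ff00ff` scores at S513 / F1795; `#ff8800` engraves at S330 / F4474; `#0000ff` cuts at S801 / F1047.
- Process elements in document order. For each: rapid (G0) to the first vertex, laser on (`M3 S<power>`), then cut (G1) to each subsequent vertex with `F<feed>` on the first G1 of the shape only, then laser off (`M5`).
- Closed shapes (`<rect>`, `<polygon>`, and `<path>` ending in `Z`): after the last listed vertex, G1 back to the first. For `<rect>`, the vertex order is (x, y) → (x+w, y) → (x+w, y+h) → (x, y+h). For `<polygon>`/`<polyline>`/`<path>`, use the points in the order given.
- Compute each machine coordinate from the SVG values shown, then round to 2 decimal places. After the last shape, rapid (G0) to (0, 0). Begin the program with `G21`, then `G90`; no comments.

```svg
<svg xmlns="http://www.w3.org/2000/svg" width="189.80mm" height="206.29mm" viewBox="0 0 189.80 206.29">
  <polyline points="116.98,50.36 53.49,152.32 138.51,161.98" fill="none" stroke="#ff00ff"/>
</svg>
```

viewBox `0 0 189.80 206.29` with mm width/height → 1 unit = 1 mm. Flip: y_m = 206.29 − y_svg.

**Shape 1** — `<polyline>` open polyline, stroke `#ff00ff` → score (S513, F1795). Machine vertices: (116.98,155.93) → (53.49,53.97) → (138.51,44.31). Open path.

G21
G90
G0 X116.98 Y155.93
M3 S513
G1 X53.49 Y53.97 F1795
G1 X138.51 Y44.31
M5
G0 X0.00 Y0.00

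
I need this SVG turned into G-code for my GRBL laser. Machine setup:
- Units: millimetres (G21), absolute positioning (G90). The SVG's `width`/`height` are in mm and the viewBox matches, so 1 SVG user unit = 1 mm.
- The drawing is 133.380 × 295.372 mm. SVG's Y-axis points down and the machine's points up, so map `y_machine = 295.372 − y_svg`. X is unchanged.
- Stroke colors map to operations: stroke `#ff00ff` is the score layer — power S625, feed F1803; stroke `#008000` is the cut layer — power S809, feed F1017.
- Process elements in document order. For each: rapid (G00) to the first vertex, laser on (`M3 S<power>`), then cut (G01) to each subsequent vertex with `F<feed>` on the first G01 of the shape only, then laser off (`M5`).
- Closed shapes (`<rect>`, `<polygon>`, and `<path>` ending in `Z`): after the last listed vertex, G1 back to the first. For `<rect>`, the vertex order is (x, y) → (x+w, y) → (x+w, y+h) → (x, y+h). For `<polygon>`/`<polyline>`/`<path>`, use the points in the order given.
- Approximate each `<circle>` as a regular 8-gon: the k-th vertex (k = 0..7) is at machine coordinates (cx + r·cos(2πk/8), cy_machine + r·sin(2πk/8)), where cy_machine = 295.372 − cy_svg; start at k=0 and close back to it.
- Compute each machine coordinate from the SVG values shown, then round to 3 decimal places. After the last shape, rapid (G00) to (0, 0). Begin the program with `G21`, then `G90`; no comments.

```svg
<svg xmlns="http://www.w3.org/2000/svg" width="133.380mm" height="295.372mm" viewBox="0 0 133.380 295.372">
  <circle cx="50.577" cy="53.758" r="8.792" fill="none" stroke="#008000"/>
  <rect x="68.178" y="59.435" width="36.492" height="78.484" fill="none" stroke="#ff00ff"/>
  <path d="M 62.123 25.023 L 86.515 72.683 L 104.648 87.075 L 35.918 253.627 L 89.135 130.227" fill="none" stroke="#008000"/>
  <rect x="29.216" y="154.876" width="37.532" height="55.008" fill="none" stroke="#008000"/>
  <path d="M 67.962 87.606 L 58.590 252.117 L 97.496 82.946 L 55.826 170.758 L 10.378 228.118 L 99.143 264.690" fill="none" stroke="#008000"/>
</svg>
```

1 u = 1 mm; y_m = 295.372 − y.

[1] `<circle>` circle, #008000→cut S809 F1017: (59.369,241.614) → (56.794,247.831) → (50.577,250.406) → (44.360,247.831) → (41.785,241.614) → (44.360,235.397) → (50.577,232.822) → (56.794,235.397) → (59.369,241.614) (closed)

[2] `<rect>` rectangle, #ff00ff→score S625 F1803: (68.178,235.937) → (104.670,235.937) → (104.670,157.453) → (68.178,157.453) → (68.178,235.937) (closed)

[3] `<path>` open polyline, #008000→cut S809 F1017: (62.123,270.349) → (86.515,222.689) → (104.648,208.297) → (35.918,41.745) → (89.135,165.145)

[4] `<rect>` rectangle, #008000→cut S809 F1017: (29.216,140.496) → (66.748,140.496) → (66.748,85.488) → (29.216,85.488) → (29.216,140.496) (closed)

[5] `<path>` open polyline, #008000→cut S809 F1017: (67.962,207.766) → (58.590,43.255) → (97.496,212.426) → (55.826,124.614) → (10.378,67.254) → (99.143,30.682)

G21
G90
G00 X59.369 Y241.614
M3 S809
G01 X56.794 Y247.831 F1017
G01 X50.577 Y250.406
G01 X44.360 Y247.831
G01 X41.785 Y241.614
G01 X44.360 Y235.397
G01 X50.577 Y232.822
G01 X56.794 Y235.397
G01 X59.369 Y241.614
M5
G00 X68.178 Y235.937
M3 S625
G01 X104.670 Y235.937 F1803
G01 X104.670 Y157.453
G01 X68.178 Y157.453
G01 X68.178 Y235.937
M5
G00 X62.123 Y270.349
M3 S809
G01 X86.515 Y222.689 F1017
G01 X104.648 Y208.297
G01 X35.918 Y41.745
G01 X89.135 Y165.145
M5
G00 X29.216 Y140.496
M3 S809
G01 X66.748 Y140.496 F1017
G01 X66.748 Y85.488
G01 X29.216 Y85.488
G01 X29.216 Y140.496
M5
G00 X67.962 Y207.766
M3 S809
G01 X58.590 Y43.255 F1017
G01 X97.496 Y212.426
G01 X55.826 Y124.614
G01 X10.378 Y67.254
G01 X99.143 Y30.682
M5
G00 X0.000 Y0.000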